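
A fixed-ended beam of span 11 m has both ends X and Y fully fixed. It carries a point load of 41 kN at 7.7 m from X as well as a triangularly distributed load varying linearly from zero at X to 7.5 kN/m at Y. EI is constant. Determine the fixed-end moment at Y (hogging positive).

Release both end moments; the primary structure is a simply-supported span XY with redundants M_X and M_Y.
On the primary (simply-supported) span, the end slopes from the loading are:
  at X: point load 41 at a = 7.7: Pab(L + b)/(6LEI) = 225.7/EI
  at Y: point load 41 at a = 7.7: Pab(L + a)/(6LEI) = 295.2/EI
  at X: triangular load, peak 7.5: 7w₀L³/(360EI) = 194.1/EI
  at Y: triangular load, peak 7.5: w₀L³/(45EI) = 221.8/EI
  θ_X0 = 419.8/EI,  θ_Y0 = 517/EI
Flexibility coefficients: a unit moment at one end gives L/(3EI) there and L/(6EI) at the far end, so f₁₁ = f₂₂ = 3.667/EI and f₁₂ = f₂₁ = 1.833/EI.
Compatibility — zero rotation at each built-in end:
  3.667 M_X + 1.833 M_Y = 419.8
  1.833 M_X + 3.667 M_Y = 517
Solving the pair gives M_X = 58.66 kN·m and M_Y = 111.7 kN·m (hogging).

M_Y = 111.7 kN·m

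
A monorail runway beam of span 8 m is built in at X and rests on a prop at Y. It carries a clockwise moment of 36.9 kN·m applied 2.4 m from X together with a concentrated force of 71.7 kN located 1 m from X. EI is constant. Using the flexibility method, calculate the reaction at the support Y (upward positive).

R_Y = 5.139 kN

Choose R_Y as the redundant. The primary structure is the cantilever fixed at X.
Primary-structure tip deflection at Y by superposition:
  clockwise couple 36.9 at a = 2.4: M₀a(2L − a)/(2EI) = 602.2/EI
  point load 71.7 at a = 1: Pa²(3L − a)/(6EI) = 274.9/EI
  δ_0 = 877.1/EI
Flexibility coefficient — unit upward force at Y: δ_{YY} = L³/(3EI) = 170.7/EI.
Compatibility at Y: δ_0 − R_Y·δ_{YY} = 0, so R_Y = 877.1/170.7 = 5.139 kN.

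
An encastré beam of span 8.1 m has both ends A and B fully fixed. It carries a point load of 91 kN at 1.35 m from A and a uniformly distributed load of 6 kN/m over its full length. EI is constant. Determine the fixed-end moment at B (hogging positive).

M_B = 49.87 kN·m

Take the two fixed-end moments M_A, M_B as redundants; the released structure is the simple span AB.
Simple-span end rotations at A and B under the given loads:
  at A: point load 91 at a = 1.35: Pab(L + b)/(6LEI) = 253.4/EI
  at B: point load 91 at a = 1.35: Pab(L + a)/(6LEI) = 161.2/EI
  at A: UDL 6: wL³/(24EI) = 132.9/EI
  at B: UDL 6: wL³/(24EI) = 132.9/EI
  θ_A0 = 386.2/EI,  θ_B0 = 294.1/EI
Flexibility coefficients: a unit moment at one end gives L/(3EI) there and L/(6EI) at the far end, so f₁₁ = f₂₂ = 2.7/EI and f₁₂ = f₂₁ = 1.35/EI.
Compatibility — zero rotation at each built-in end:
  2.7 M_A + 1.35 M_B = 386.2
  1.35 M_A + 2.7 M_B = 294.1
Solving the pair gives M_A = 118.1 kN·m and M_B = 49.87 kN·m (hogging).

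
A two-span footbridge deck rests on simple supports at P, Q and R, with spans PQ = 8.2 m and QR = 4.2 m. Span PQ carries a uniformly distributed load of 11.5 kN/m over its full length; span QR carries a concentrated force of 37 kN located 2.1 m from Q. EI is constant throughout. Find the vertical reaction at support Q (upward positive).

R_Q = 92.22 kN

Release continuity at Q by inserting a hinge; the redundant is the internal moment M_Q. The primary structure is two simply-supported spans PQ and QR.
End slopes at the hinge Q, treating each span as simply supported:
  span PQ: UDL 11.5: wL³/(24EI) = 264.2/EI
  span QR: point load 37 at a = 2.1: Pab(L + b)/(6LEI) = 40.79/EI
  relative rotation θ_0 = (264.2 + 40.79)/EI = 305/EI
A unit hogging moment at Q produces rotation L₁/(3EI) + L₂/(3EI) = 4.133/EI.
Compatibility: M_Q·(L₁+L₂)/(3EI) = θ_0, giving M_Q = 73.79 kN·m (hogging).
Span PQ, ΣM about P with M_Q applied at Q: R_Q^{PQ}·8.2 = 386.6 + 73.79, so R_Q^{PQ} = 56.15 kN and R_P = 94.3 − 56.15 = 38.15 kN.
Span QR, ΣM about R: R_Q^{QR}·4.2 = 77.7 + 73.79, so R_Q^{QR} = 36.07 kN and R_R = 37 − 36.07 = 0.9315 kN.
R_Q = 56.15 + 36.07 = 92.22 kN.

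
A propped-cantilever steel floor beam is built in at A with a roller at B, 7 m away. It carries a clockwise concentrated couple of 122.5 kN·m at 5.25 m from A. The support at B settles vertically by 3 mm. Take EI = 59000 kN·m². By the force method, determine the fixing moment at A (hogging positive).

Release the roller at B. Primary structure: cantilever fixed at A.
Deflection at B on the released cantilever, summing each load's contribution:
  clockwise couple 122.5 at a = 5.25: M₀a(2L − a)/(2EI) = 2814/EI
Flexibility coefficient — unit upward force at B: δ_{BB} = L³/(3EI) = 114.3/EI.
With EI = 59000 kN·m²: δ_0 = 0.047689 m and δ_{BB} = 0.001938 m/kN.
Compatibility — the beam at B must follow the support down by 0.003 m: δ_0 − R_B·δ_{BB} = 0.003, so R_B = (0.047689 − 0.003)/0.001938 = 23.06 kN.
Moment equilibrium about A: M_A = Σ(load moments about A) − R_B·L = 122.5 − 23.06×7 = -38.93 kN·m.

M_A = -38.93 kN·m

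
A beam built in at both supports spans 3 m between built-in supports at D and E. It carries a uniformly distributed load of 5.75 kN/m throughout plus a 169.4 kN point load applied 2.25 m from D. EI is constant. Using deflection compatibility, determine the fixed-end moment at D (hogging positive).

M_D = 28.13 kN·m

Take the two fixed-end moments M_D, M_E as redundants; the released structure is the simple span DE.
Simple-span end rotations at D and E under the given loads:
  at D: UDL 5.75: wL³/(24EI) = 6.469/EI
  at E: UDL 5.75: wL³/(24EI) = 6.469/EI
  at D: point load 169.4 at a = 2.25: Pab(L + b)/(6LEI) = 59.55/EI
  at E: point load 169.4 at a = 2.25: Pab(L + a)/(6LEI) = 83.38/EI
  θ_D0 = 66.02/EI,  θ_E0 = 89.85/EI
Flexibility coefficients: a unit moment at one end gives L/(3EI) there and L/(6EI) at the far end, so f₁₁ = f₂₂ = 1/EI and f₁₂ = f₂₁ = 0.5/EI.
Compatibility — zero rotation at each built-in end:
  1 M_D + 0.5 M_E = 66.02
  0.5 M_D + 1 M_E = 89.85
Solving the pair gives M_D = 28.13 kN·m and M_E = 75.78 kN·m (hogging).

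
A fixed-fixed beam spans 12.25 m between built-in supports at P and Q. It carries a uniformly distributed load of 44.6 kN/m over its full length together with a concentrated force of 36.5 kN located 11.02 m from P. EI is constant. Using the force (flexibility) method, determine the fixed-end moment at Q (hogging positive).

Take the two fixed-end moments M_P, M_Q as redundants; the released structure is the simple span PQ.
On the primary (simply-supported) span, the end slopes from the loading are:
  at P: UDL 44.6: wL³/(24EI) = 3416/EI
  at Q: UDL 44.6: wL³/(24EI) = 3416/EI
  at P: point load 36.5 at a = 11.02: Pab(L + b)/(6LEI) = 90.74/EI
  at Q: point load 36.5 at a = 11.02: Pab(L + a)/(6LEI) = 156.6/EI
  θ_P0 = 3507/EI,  θ_Q0 = 3573/EI
Flexibility coefficients: a unit moment at one end gives L/(3EI) there and L/(6EI) at the far end, so f₁₁ = f₂₂ = 4.083/EI and f₁₂ = f₂₁ = 2.042/EI.
Compatibility — zero rotation at each built-in end:
  4.083 M_P + 2.042 M_Q = 3507
  2.042 M_P + 4.083 M_Q = 3573
Solving the pair gives M_P = 561.8 kN·m and M_Q = 594.1 kN·m (hogging).

M_Q = 594.1 kN·m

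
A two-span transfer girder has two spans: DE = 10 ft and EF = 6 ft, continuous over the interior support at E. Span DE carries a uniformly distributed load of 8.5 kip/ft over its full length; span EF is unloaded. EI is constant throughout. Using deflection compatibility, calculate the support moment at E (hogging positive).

M_E = 66.41 kip·ft

Release continuity at E by inserting a hinge; the redundant is the internal moment M_E. The primary structure is two simply-supported spans DE and EF.
End slopes at the hinge E, treating each span as simply supported:
  span DE: UDL 8.5: wL³/(24EI) = 354.2/EI
  relative rotation θ_0 = (354.2 + 0)/EI = 354.2/EI
A unit hogging moment at E produces rotation L₁/(3EI) + L₂/(3EI) = 5.333/EI.
Slope continuity at E: θ_0 = M_E·5.333/EI, so M_E = 354.2/5.333 = 66.41 kip·ft (hogging).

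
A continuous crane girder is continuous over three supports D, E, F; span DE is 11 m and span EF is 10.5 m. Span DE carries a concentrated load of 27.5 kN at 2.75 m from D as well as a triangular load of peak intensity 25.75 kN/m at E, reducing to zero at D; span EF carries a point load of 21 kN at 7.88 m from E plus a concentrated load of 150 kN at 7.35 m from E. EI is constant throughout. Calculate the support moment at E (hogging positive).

Take M_E as the redundant. Released structure: two simple spans DE and EF with a hinge at E.
End slopes at the hinge E, treating each span as simply supported:
  span DE: point load 27.5 at a = 2.75: Pab(L + a)/(6LEI) = 130/EI
  span DE: triangular load, peak 25.75: w₀L³/(45EI) = 761.6/EI
  span EF: point load 21 at a = 7.88: Pab(L + b)/(6LEI) = 90.29/EI
  span EF: point load 150 at a = 7.35: Pab(L + b)/(6LEI) = 752.5/EI
  relative rotation θ_0 = (891.6 + 842.7)/EI = 1734/EI
A unit hogging moment at E produces rotation L₁/(3EI) + L₂/(3EI) = 7.167/EI.
Compatibility: M_E·(L₁+L₂)/(3EI) = θ_0, giving M_E = 242 kN·m (hogging).

M_E = 242 kN·m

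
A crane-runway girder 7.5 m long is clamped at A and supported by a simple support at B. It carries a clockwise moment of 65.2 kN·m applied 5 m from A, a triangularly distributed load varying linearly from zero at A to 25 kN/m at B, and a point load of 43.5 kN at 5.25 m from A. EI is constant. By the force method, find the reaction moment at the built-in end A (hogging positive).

M_A = 104.8 kN·m

Remove the prop at B; the released (primary) structure is a cantilever built in at A.
Free-end deflection of the primary structure under the applied loading (downward +):
  clockwise couple 65.2 at a = 5: M₀a(2L − a)/(2EI) = 1630/EI
  triangular load, peak 25 at the free end: 11w₀L⁴/(120EI) = 7251/EI
  point load 43.5 at a = 5.25: Pa²(3L − a)/(6EI) = 3447/EI
  δ_0 = 12328/EI
Tip deflection under a unit load at B: L³/(3EI) = 140.6/EI.
Compatibility at B: δ_0 − R_B·δ_{BB} = 0, so R_B = 12328/140.6 = 87.67 kN.
Moment equilibrium about A: M_A = Σ(load moments about A) − R_B·L = 762.3 − 87.67×7.5 = 104.8 kN·m.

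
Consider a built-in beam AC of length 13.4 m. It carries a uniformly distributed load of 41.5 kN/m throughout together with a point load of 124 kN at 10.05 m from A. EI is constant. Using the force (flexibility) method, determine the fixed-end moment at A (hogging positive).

M_A = 698.9 kN·m

Release both end moments; the primary structure is a simply-supported span AC with redundants M_A and M_C.
End rotations of the released simple span under the applied load (×1/EI):
  at A: UDL 41.5: wL³/(24EI) = 4161/EI
  at C: UDL 41.5: wL³/(24EI) = 4161/EI
  at A: point load 124 at a = 10.05: Pab(L + b)/(6LEI) = 869.7/EI
  at C: point load 124 at a = 10.05: Pab(L + a)/(6LEI) = 1218/EI
  θ_A0 = 5030/EI,  θ_C0 = 5378/EI
Flexibility coefficients: a unit moment at one end gives L/(3EI) there and L/(6EI) at the far end, so f₁₁ = f₂₂ = 4.467/EI and f₁₂ = f₂₁ = 2.233/EI.
Compatibility — zero rotation at each built-in end:
  4.467 M_A + 2.233 M_C = 5030
  2.233 M_A + 4.467 M_C = 5378
Solving the pair gives M_A = 698.9 kN·m and M_C = 854.6 kN·m (hogging).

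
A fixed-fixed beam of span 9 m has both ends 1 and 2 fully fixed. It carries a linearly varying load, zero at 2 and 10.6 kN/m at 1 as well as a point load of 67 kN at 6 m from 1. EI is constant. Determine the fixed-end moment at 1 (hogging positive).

M_1 = 87.6 kN·m

Release both end moments; the primary structure is a simply-supported span 12 with redundants M_1 and M_2.
On the primary (simply-supported) span, the end slopes from the loading are:
  at 1: triangular load, peak 10.6: w₀L³/(45EI) = 171.7/EI
  at 2: triangular load, peak 10.6: 7w₀L³/(360EI) = 150.3/EI
  at 1: point load 67 at a = 6: Pab(L + b)/(6LEI) = 268/EI
  at 2: point load 67 at a = 6: Pab(L + a)/(6LEI) = 335/EI
  θ_10 = 439.7/EI,  θ_20 = 485.3/EI
Flexibility coefficients: a unit moment at one end gives L/(3EI) there and L/(6EI) at the far end, so f₁₁ = f₂₂ = 3/EI and f₁₂ = f₂₁ = 1.5/EI.
Compatibility — zero rotation at each built-in end:
  3 M_1 + 1.5 M_2 = 439.7
  1.5 M_1 + 3 M_2 = 485.3
Solving the pair gives M_1 = 87.6 kN·m and M_2 = 118 kN·m (hogging).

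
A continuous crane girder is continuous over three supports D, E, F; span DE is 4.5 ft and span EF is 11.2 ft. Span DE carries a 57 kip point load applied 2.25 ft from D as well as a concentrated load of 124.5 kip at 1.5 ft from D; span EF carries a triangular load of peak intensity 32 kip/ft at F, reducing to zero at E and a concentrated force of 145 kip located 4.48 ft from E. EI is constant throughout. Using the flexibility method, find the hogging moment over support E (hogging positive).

M_E = 427.1 kip·ft

Take M_E as the redundant. Released structure: two simple spans DE and EF with a hinge at E.
End slopes at the hinge E, treating each span as simply supported:
  span DE: point load 57 at a = 2.25: Pab(L + a)/(6LEI) = 72.14/EI
  span DE: point load 124.5 at a = 1.5: Pab(L + a)/(6LEI) = 124.5/EI
  span EF: triangular load, peak 32: 7w₀L³/(360EI) = 874.2/EI
  span EF: point load 145 at a = 4.48: Pab(L + b)/(6LEI) = 1164/EI
  relative rotation θ_0 = (196.6 + 2038)/EI = 2235/EI
A unit hogging moment at E produces rotation L₁/(3EI) + L₂/(3EI) = 5.233/EI.
Compatibility: M_E·(L₁+L₂)/(3EI) = θ_0, giving M_E = 427.1 kip·ft (hogging).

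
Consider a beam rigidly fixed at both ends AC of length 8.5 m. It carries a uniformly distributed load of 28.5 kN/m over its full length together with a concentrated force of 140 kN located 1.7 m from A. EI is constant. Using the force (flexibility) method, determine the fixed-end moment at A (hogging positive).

M_A = 323.9 kN·m

Take the two fixed-end moments M_A, M_C as redundants; the released structure is the simple span AC.
End rotations of the released simple span under the applied load (×1/EI):
  at A: UDL 28.5: wL³/(24EI) = 729.3/EI
  at C: UDL 28.5: wL³/(24EI) = 729.3/EI
  at A: point load 140 at a = 1.7: Pab(L + b)/(6LEI) = 485.5/EI
  at C: point load 140 at a = 1.7: Pab(L + a)/(6LEI) = 323.7/EI
  θ_A0 = 1215/EI,  θ_C0 = 1053/EI
Flexibility coefficients: a unit moment at one end gives L/(3EI) there and L/(6EI) at the far end, so f₁₁ = f₂₂ = 2.833/EI and f₁₂ = f₂₁ = 1.417/EI.
Compatibility — zero rotation at each built-in end:
  2.833 M_A + 1.417 M_C = 1215
  1.417 M_A + 2.833 M_C = 1053
Solving the pair gives M_A = 323.9 kN·m and M_C = 209.7 kN·m (hogging).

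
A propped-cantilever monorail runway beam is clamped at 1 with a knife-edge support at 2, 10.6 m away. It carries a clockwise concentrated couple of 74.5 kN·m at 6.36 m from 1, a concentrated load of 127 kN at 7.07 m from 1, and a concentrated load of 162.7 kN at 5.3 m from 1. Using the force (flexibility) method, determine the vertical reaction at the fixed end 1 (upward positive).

R_1 = 164.1 kN

Remove the prop at 2; the released (primary) structure is a cantilever built in at 1.
Deflection at 2 on the released cantilever, summing each load's contribution:
  clockwise couple 74.5 at a = 6.36: M₀a(2L − a)/(2EI) = 3516/EI
  point load 127 at a = 7.07: Pa²(3L − a)/(6EI) = 26165/EI
  point load 162.7 at a = 5.3: Pa²(3L − a)/(6EI) = 20185/EI
  δ_0 = 49866/EI
Tip deflection under a unit load at 2: L³/(3EI) = 397/EI.
The prop prevents deflection at 2: R_2 = δ_0/δ_{22} = 49866/397 = 125.6 kN.
Vertical equilibrium: R_1 = ΣP − R_2 = 289.7 − 125.6 = 164.1 kN.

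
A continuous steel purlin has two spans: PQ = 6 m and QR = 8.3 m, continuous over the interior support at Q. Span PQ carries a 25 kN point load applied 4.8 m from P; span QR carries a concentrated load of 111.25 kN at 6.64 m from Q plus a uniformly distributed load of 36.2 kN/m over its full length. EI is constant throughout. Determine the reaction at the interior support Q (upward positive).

R_Q = 261.8 kN

Release continuity at Q by inserting a hinge; the redundant is the internal moment M_Q. The primary structure is two simply-supported spans PQ and QR.
Discontinuity in slope at Q on the released structure — sum the simple-span end rotations:
  span PQ: point load 25 at a = 4.8: Pab(L + a)/(6LEI) = 43.2/EI
  span QR: point load 111.25 at a = 6.64: Pab(L + b)/(6LEI) = 245.2/EI
  span QR: UDL 36.2: wL³/(24EI) = 862.4/EI
  relative rotation θ_0 = (43.2 + 1108)/EI = 1151/EI
A unit hogging moment at Q produces rotation L₁/(3EI) + L₂/(3EI) = 4.767/EI.
Slope continuity at Q: θ_0 = M_Q·4.767/EI, so M_Q = 1151/4.767 = 241.4 kN·m (hogging).
Span PQ, ΣM about P with M_Q applied at Q: R_Q^{PQ}·6 = 120 + 241.4, so R_Q^{PQ} = 60.24 kN and R_P = 25 − 60.24 = -35.24 kN.
Span QR, ΣM about R: R_Q^{QR}·8.3 = 1432 + 241.4, so R_Q^{QR} = 201.6 kN and R_R = 411.7 − 201.6 = 210.1 kN.
R_Q = 60.24 + 201.6 = 261.8 kN.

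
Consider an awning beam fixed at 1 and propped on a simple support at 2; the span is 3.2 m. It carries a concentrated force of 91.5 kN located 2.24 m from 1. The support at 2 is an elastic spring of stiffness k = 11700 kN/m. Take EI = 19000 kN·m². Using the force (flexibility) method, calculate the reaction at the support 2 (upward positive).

Release the roller at 2. Primary structure: cantilever fixed at 1.
Primary-structure tip deflection at 2 by superposition:
  point load 91.5 at a = 2.24: Pa²(3L − a)/(6EI) = 563.2/EI
Tip deflection under a unit load at 2: L³/(3EI) = 10.92/EI.
With EI = 19000 kN·m²: δ_0 = 0.029641 m and δ_{22} = 0.000575 m/kN.
Compatibility — the spring shortens by R_2/k under the reaction it provides: δ_0 − R_2·δ_{22} = R_2/k. With 1/k = 0.000085 m/kN, R_2 = δ_0 / (δ_{22} + 1/k) = 0.029641 / (0.000575 + 0.000085) = 44.89 kN.

R_2 = 44.89 kN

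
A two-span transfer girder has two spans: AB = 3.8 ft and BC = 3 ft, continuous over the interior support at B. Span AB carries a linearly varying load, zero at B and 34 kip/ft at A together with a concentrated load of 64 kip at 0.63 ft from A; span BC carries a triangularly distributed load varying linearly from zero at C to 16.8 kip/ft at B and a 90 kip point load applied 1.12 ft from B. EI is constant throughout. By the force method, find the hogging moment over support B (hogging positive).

M_B = 54.07 kip·ft

Insert a hinge at B; M_B is the redundant, and each span becomes simply supported.
End slopes at the hinge B, treating each span as simply supported:
  span AB: triangular load, peak 34: 7w₀L³/(360EI) = 36.28/EI
  span AB: point load 64 at a = 0.63: Pab(L + a)/(6LEI) = 24.83/EI
  span BC: triangular load, peak 16.8: w₀L³/(45EI) = 10.08/EI
  span BC: point load 90 at a = 1.12: Pab(L + b)/(6LEI) = 51.38/EI
  relative rotation θ_0 = (61.11 + 61.46)/EI = 122.6/EI
A unit hogging moment at B produces rotation L₁/(3EI) + L₂/(3EI) = 2.267/EI.
Slope continuity at B: θ_0 = M_B·2.267/EI, so M_B = 122.6/2.267 = 54.07 kip·ft (hogging).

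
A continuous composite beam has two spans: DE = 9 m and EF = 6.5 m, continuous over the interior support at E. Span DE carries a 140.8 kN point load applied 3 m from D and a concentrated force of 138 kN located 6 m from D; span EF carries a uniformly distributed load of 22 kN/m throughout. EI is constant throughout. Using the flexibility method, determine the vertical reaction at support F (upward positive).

R_F = 26.69 kN

Release continuity at E by inserting a hinge; the redundant is the internal moment M_E. The primary structure is two simply-supported spans DE and EF.
Rotations at E on the released spans (each span's end-slope, ×1/EI):
  span DE: point load 140.8 at a = 3: Pab(L + a)/(6LEI) = 563.2/EI
  span DE: point load 138 at a = 6: Pab(L + a)/(6LEI) = 690/EI
  span EF: UDL 22: wL³/(24EI) = 251.7/EI
  relative rotation θ_0 = (1253 + 251.7)/EI = 1505/EI
A unit hogging moment at E produces rotation L₁/(3EI) + L₂/(3EI) = 5.167/EI.
Slope continuity at E: θ_0 = M_E·5.167/EI, so M_E = 1505/5.167 = 291.3 kN·m (hogging).
Span EF, ΣM about F: R_E^{EF}·6.5 = 464.8 + 291.3, so R_E^{EF} = 116.3 kN and R_F = 143 − 116.3 = 26.69 kN.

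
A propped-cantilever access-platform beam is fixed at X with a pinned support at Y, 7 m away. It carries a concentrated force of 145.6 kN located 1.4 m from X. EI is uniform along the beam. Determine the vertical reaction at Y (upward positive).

Remove the prop at Y; the released (primary) structure is a cantilever built in at X.
Free-end deflection of the primary structure under the applied loading (downward +):
  point load 145.6 at a = 1.4: Pa²(3L − a)/(6EI) = 932.2/EI
Flexibility coefficient — unit upward force at Y: δ_{YY} = L³/(3EI) = 114.3/EI.
Compatibility at Y: δ_0 − R_Y·δ_{YY} = 0, so R_Y = 932.2/114.3 = 8.154 kN.

R_Y = 8.154 kN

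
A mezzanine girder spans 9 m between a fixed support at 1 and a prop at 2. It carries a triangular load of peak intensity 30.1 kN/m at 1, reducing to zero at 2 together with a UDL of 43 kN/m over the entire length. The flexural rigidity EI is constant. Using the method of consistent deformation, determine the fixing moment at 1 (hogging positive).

Choose R_2 as the redundant. The primary structure is the cantilever fixed at 1.
Downward deflection at the released point 2 due to the loads:
  triangular load, peak 30.1 at the fixed end: w₀L⁴/(30EI) = 6583/EI
  UDL 43: wL⁴/(8EI) = 35265/EI
  δ_0 = 41848/EI
Tip deflection under a unit load at 2: L³/(3EI) = 243/EI.
Compatibility at 2: δ_0 − R_2·δ_{22} = 0, so R_2 = 41848/243 = 172.2 kN.
Moment equilibrium about 1: M_1 = Σ(load moments about 1) − R_2·L = 2148 − 172.2×9 = 597.9 kN·m.

M_1 = 597.9 kN·m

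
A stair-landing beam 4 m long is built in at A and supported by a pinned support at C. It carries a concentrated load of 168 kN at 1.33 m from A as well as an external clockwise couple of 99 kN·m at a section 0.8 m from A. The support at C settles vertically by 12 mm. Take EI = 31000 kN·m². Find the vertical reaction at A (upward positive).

Release the roller at C. Primary structure: cantilever fixed at A.
Primary-structure tip deflection at C by superposition:
  point load 168 at a = 1.33: Pa²(3L − a)/(6EI) = 528.5/EI
  clockwise couple 99 at a = 0.8: M₀a(2L − a)/(2EI) = 285.1/EI
  δ_0 = 813.6/EI
Flexibility coefficient — unit upward force at C: δ_{CC} = L³/(3EI) = 21.33/EI.
With EI = 31000 kN·m²: δ_0 = 0.026245 m and δ_{CC} = 0.000688 m/kN.
Compatibility — the beam at C must follow the support down by 0.012 m: δ_0 − R_C·δ_{CC} = 0.012, so R_C = (0.026245 − 0.012)/0.000688 = 20.7 kN.
Vertical equilibrium: R_A = ΣP − R_C = 168 − 20.7 = 147.3 kN.

R_A = 147.3 kN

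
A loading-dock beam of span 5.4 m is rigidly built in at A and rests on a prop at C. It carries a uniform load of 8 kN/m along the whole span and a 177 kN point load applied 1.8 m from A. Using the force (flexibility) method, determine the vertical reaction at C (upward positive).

R_C = 42.42 kN

Release the roller at C. Primary structure: cantilever fixed at A.
Primary-structure tip deflection at C by superposition:
  UDL 8: wL⁴/(8EI) = 850.3/EI
  point load 177 at a = 1.8: Pa²(3L − a)/(6EI) = 1376/EI
  δ_0 = 2227/EI
Tip deflection under a unit load at C: L³/(3EI) = 52.49/EI.
The prop prevents deflection at C: R_C = δ_0/δ_{CC} = 2227/52.49 = 42.42 kN.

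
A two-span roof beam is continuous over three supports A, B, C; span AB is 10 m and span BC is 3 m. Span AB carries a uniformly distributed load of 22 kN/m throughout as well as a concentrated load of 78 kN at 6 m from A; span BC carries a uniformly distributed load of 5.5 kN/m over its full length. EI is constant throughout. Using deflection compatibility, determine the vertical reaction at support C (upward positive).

R_C = -101.1 kN

Release continuity at B by inserting a hinge; the redundant is the internal moment M_B. The primary structure is two simply-supported spans AB and BC.
Rotations at B on the released spans (each span's end-slope, ×1/EI):
  span AB: UDL 22: wL³/(24EI) = 916.7/EI
  span AB: point load 78 at a = 6: Pab(L + a)/(6LEI) = 499.2/EI
  span BC: UDL 5.5: wL³/(24EI) = 6.188/EI
  relative rotation θ_0 = (1416 + 6.188)/EI = 1422/EI
A unit hogging moment at B produces rotation L₁/(3EI) + L₂/(3EI) = 4.333/EI.
Compatibility: M_B·(L₁+L₂)/(3EI) = θ_0, giving M_B = 328.2 kN·m (hogging).
Span BC, ΣM about C: R_B^{BC}·3 = 24.75 + 328.2, so R_B^{BC} = 117.6 kN and R_C = 16.5 − 117.6 = -101.1 kN.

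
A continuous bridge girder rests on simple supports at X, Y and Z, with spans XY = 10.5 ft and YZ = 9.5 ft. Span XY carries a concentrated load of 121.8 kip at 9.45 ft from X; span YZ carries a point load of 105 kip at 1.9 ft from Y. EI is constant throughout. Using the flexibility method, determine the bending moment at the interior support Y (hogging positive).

M_Y = 125.6 kip·ft

Release continuity at Y by inserting a hinge; the redundant is the internal moment M_Y. The primary structure is two simply-supported spans XY and YZ.
End slopes at the hinge Y, treating each span as simply supported:
  span XY: point load 121.8 at a = 9.45: Pab(L + a)/(6LEI) = 382.7/EI
  span YZ: point load 105 at a = 1.9: Pab(L + b)/(6LEI) = 454.9/EI
  relative rotation θ_0 = (382.7 + 454.9)/EI = 837.6/EI
A unit hogging moment at Y produces rotation L₁/(3EI) + L₂/(3EI) = 6.667/EI.
Compatibility: M_Y·(L₁+L₂)/(3EI) = θ_0, giving M_Y = 125.6 kip·ft (hogging).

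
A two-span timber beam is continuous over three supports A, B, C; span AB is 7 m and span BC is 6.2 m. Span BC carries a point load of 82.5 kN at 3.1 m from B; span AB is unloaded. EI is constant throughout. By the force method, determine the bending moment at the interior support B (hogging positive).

M_B = 45.05 kN·m

Insert a hinge at B; M_B is the redundant, and each span becomes simply supported.
End slopes at the hinge B, treating each span as simply supported:
  span BC: point load 82.5 at a = 3.1: Pab(L + b)/(6LEI) = 198.2/EI
  relative rotation θ_0 = (0 + 198.2)/EI = 198.2/EI
A unit hogging moment at B produces rotation L₁/(3EI) + L₂/(3EI) = 4.4/EI.
Slope continuity at B: θ_0 = M_B·4.4/EI, so M_B = 198.2/4.4 = 45.05 kN·m (hogging).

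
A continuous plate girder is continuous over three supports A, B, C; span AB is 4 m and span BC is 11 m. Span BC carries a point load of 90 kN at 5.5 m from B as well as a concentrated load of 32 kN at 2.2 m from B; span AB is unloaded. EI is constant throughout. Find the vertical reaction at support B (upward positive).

Take M_B as the redundant. Released structure: two simple spans AB and BC with a hinge at B.
Discontinuity in slope at B on the released structure — sum the simple-span end rotations:
  span BC: point load 90 at a = 5.5: Pab(L + b)/(6LEI) = 680.6/EI
  span BC: point load 32 at a = 2.2: Pab(L + b)/(6LEI) = 185.9/EI
  relative rotation θ_0 = (0 + 866.5)/EI = 866.5/EI
A unit hogging moment at B produces rotation L₁/(3EI) + L₂/(3EI) = 5/EI.
Slope continuity at B: θ_0 = M_B·5/EI, so M_B = 866.5/5 = 173.3 kN·m (hogging).
Span AB, ΣM about A with M_B applied at B: R_B^{AB}·4 = 0 + 173.3, so R_B^{AB} = 43.32 kN and R_A = 0 − 43.32 = -43.32 kN.
Span BC, ΣM about C: R_B^{BC}·11 = 776.6 + 173.3, so R_B^{BC} = 86.35 kN and R_C = 122 − 86.35 = 35.65 kN.
R_B = 43.32 + 86.35 = 129.7 kN.

R_B = 129.7 kN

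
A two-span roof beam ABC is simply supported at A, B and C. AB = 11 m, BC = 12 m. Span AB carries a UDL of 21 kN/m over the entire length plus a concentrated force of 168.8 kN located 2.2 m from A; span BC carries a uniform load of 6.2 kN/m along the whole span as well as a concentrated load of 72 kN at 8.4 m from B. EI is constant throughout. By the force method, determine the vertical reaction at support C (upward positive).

R_C = 57.86 kN

Take M_B as the redundant. Released structure: two simple spans AB and BC with a hinge at B.
Rotations at B on the released spans (each span's end-slope, ×1/EI):
  span AB: UDL 21: wL³/(24EI) = 1165/EI
  span AB: point load 168.8 at a = 2.2: Pab(L + a)/(6LEI) = 653.6/EI
  span BC: UDL 6.2: wL³/(24EI) = 446.4/EI
  span BC: point load 72 at a = 8.4: Pab(L + b)/(6LEI) = 471.7/EI
  relative rotation θ_0 = (1818 + 918.1)/EI = 2736/EI
A unit hogging moment at B produces rotation L₁/(3EI) + L₂/(3EI) = 7.667/EI.
Slope continuity at B: θ_0 = M_B·7.667/EI, so M_B = 2736/7.667 = 356.9 kN·m (hogging).
Span BC, ΣM about C: R_B^{BC}·12 = 705.6 + 356.9, so R_B^{BC} = 88.54 kN and R_C = 146.4 − 88.54 = 57.86 kN.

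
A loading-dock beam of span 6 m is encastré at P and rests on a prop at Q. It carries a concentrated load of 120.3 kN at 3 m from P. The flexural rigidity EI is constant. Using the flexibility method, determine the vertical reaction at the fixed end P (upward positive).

Release the roller at Q. Primary structure: cantilever fixed at P.
Free-end deflection of the primary structure under the applied loading (downward +):
  point load 120.3 at a = 3: Pa²(3L − a)/(6EI) = 2707/EI
Flexibility coefficient — unit upward force at Q: δ_{QQ} = L³/(3EI) = 72/EI.
The prop prevents deflection at Q: R_Q = δ_0/δ_{QQ} = 2707/72 = 37.59 kN.
Vertical equilibrium: R_P = ΣP − R_Q = 120.3 − 37.59 = 82.71 kN.

R_P = 82.71 kN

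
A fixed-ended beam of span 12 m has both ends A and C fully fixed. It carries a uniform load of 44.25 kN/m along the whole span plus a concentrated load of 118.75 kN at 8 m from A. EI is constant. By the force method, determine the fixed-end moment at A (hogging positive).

M_A = 636.6 kN·m

Take the two fixed-end moments M_A, M_C as redundants; the released structure is the simple span AC.
Simple-span end rotations at A and C under the given loads:
  at A: UDL 44.25: wL³/(24EI) = 3186/EI
  at C: UDL 44.25: wL³/(24EI) = 3186/EI
  at A: point load 118.75 at a = 8: Pab(L + b)/(6LEI) = 844.4/EI
  at C: point load 118.75 at a = 8: Pab(L + a)/(6LEI) = 1056/EI
  θ_A0 = 4030/EI,  θ_C0 = 4242/EI
Flexibility coefficients: a unit moment at one end gives L/(3EI) there and L/(6EI) at the far end, so f₁₁ = f₂₂ = 4/EI and f₁₂ = f₂₁ = 2/EI.
Compatibility — zero rotation at each built-in end:
  4 M_A + 2 M_C = 4030
  2 M_A + 4 M_C = 4242
Solving the pair gives M_A = 636.6 kN·m and M_C = 742.1 kN·m (hogging).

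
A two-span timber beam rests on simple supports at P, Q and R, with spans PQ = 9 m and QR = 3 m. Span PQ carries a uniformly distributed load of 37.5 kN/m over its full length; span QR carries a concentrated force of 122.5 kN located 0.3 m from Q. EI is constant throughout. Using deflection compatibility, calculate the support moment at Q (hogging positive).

M_Q = 292.6 kN·m

Take M_Q as the redundant. Released structure: two simple spans PQ and QR with a hinge at Q.
Discontinuity in slope at Q on the released structure — sum the simple-span end rotations:
  span PQ: UDL 37.5: wL³/(24EI) = 1139/EI
  span QR: point load 122.5 at a = 0.3: Pab(L + b)/(6LEI) = 31.42/EI
  relative rotation θ_0 = (1139 + 31.42)/EI = 1170/EI
A unit hogging moment at Q produces rotation L₁/(3EI) + L₂/(3EI) = 4/EI.
Compatibility: M_Q·(L₁+L₂)/(3EI) = θ_0, giving M_Q = 292.6 kN·m (hogging).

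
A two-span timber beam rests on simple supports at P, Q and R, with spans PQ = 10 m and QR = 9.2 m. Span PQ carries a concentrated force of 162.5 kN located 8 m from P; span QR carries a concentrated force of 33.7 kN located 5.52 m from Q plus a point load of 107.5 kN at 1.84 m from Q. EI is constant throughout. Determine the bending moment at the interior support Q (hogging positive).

M_Q = 215.1 kN·m

Release continuity at Q by inserting a hinge; the redundant is the internal moment M_Q. The primary structure is two simply-supported spans PQ and QR.
Discontinuity in slope at Q on the released structure — sum the simple-span end rotations:
  span PQ: point load 162.5 at a = 8: Pab(L + a)/(6LEI) = 780/EI
  span QR: point load 33.7 at a = 5.52: Pab(L + b)/(6LEI) = 159.7/EI
  span QR: point load 107.5 at a = 1.84: Pab(L + b)/(6LEI) = 436.7/EI
  relative rotation θ_0 = (780 + 596.5)/EI = 1376/EI
A unit hogging moment at Q produces rotation L₁/(3EI) + L₂/(3EI) = 6.4/EI.
Compatibility: M_Q·(L₁+L₂)/(3EI) = θ_0, giving M_Q = 215.1 kN·m (hogging).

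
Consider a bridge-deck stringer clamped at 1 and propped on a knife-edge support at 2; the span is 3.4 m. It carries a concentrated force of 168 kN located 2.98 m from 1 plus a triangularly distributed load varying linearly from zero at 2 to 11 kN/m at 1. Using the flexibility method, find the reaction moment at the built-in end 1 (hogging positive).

Remove the prop at 2; the released (primary) structure is a cantilever built in at 1.
Free-end deflection of the primary structure under the applied loading (downward +):
  point load 168 at a = 2.98: Pa²(3L − a)/(6EI) = 1795/EI
  triangular load, peak 11 at the fixed end: w₀L⁴/(30EI) = 49/EI
  δ_0 = 1844/EI
Tip deflection under a unit load at 2: L³/(3EI) = 13.1/EI.
Compatibility at 2: δ_0 − R_2·δ_{22} = 0, so R_2 = 1844/13.1 = 140.8 kN.
Moment equilibrium about 1: M_1 = Σ(load moments about 1) − R_2·L = 521.8 − 140.8×3.4 = 43.22 kN·m.

M_1 = 43.22 kN·m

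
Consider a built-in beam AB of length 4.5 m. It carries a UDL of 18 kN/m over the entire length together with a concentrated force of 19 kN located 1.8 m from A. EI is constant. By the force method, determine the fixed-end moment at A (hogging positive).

Take the two fixed-end moments M_A, M_B as redundants; the released structure is the simple span AB.
End rotations of the released simple span under the applied load (×1/EI):
  at A: UDL 18: wL³/(24EI) = 68.34/EI
  at B: UDL 18: wL³/(24EI) = 68.34/EI
  at A: point load 19 at a = 1.8: Pab(L + b)/(6LEI) = 24.62/EI
  at B: point load 19 at a = 1.8: Pab(L + a)/(6LEI) = 21.55/EI
  θ_A0 = 92.97/EI,  θ_B0 = 89.89/EI
Flexibility coefficients: a unit moment at one end gives L/(3EI) there and L/(6EI) at the far end, so f₁₁ = f₂₂ = 1.5/EI and f₁₂ = f₂₁ = 0.75/EI.
Compatibility — zero rotation at each built-in end:
  1.5 M_A + 0.75 M_B = 92.97
  0.75 M_A + 1.5 M_B = 89.89
Solving the pair gives M_A = 42.69 kN·m and M_B = 38.58 kN·m (hogging).

M_A = 42.69 kN·m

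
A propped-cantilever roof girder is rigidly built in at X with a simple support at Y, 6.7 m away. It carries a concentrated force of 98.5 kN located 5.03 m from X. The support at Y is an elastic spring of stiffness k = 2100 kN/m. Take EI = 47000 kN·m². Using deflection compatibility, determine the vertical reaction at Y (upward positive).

R_Y = 51.04 kN

Release the roller at Y. Primary structure: cantilever fixed at X.
Downward deflection at the released point Y due to the loads:
  point load 98.5 at a = 5.03: Pa²(3L − a)/(6EI) = 6259/EI
Flexibility coefficient — unit upward force at Y: δ_{YY} = L³/(3EI) = 100.3/EI.
With EI = 47000 kN·m²: δ_0 = 0.13318 m and δ_{YY} = 0.002133 m/kN.
Compatibility — the spring shortens by R_Y/k under the reaction it provides: δ_0 − R_Y·δ_{YY} = R_Y/k. With 1/k = 0.000476 m/kN, R_Y = δ_0 / (δ_{YY} + 1/k) = 0.13318 / (0.002133 + 0.000476) = 51.04 kN.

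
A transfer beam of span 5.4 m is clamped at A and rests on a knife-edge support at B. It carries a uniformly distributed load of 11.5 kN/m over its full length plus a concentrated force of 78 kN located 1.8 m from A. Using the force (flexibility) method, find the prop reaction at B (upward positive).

R_B = 34.84 kN

Take the reaction at B as the redundant and release it; the primary structure is a cantilever fixed at A.
Primary-structure tip deflection at B by superposition:
  UDL 11.5: wL⁴/(8EI) = 1222/EI
  point load 78 at a = 1.8: Pa²(3L − a)/(6EI) = 606.5/EI
  δ_0 = 1829/EI
Tip deflection under a unit load at B: L³/(3EI) = 52.49/EI.
The prop prevents deflection at B: R_B = δ_0/δ_{BB} = 1829/52.49 = 34.84 kN.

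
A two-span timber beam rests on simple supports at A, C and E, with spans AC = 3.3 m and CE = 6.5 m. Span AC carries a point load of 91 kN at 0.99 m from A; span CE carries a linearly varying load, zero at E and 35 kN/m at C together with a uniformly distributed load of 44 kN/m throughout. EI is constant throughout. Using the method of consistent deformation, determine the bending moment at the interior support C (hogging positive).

Take M_C as the redundant. Released structure: two simple spans AC and CE with a hinge at C.
End slopes at the hinge C, treating each span as simply supported:
  span AC: point load 91 at a = 0.99: Pab(L + a)/(6LEI) = 45.09/EI
  span CE: triangular load, peak 35: w₀L³/(45EI) = 213.6/EI
  span CE: UDL 44: wL³/(24EI) = 503.5/EI
  relative rotation θ_0 = (45.09 + 717.1)/EI = 762.2/EI
A unit hogging moment at C produces rotation L₁/(3EI) + L₂/(3EI) = 3.267/EI.
Compatibility: M_C·(L₁+L₂)/(3EI) = θ_0, giving M_C = 233.3 kN·m (hogging).

M_C = 233.3 kN·m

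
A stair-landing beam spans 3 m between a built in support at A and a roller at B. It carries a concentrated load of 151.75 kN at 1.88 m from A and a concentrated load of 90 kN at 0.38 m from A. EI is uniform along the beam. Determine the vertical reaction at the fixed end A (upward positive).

R_A = 169 kN

Take the reaction at B as the redundant and release it; the primary structure is a cantilever fixed at A.
Deflection at B on the released cantilever, summing each load's contribution:
  point load 151.75 at a = 1.88: Pa²(3L − a)/(6EI) = 636.5/EI
  point load 90 at a = 0.38: Pa²(3L − a)/(6EI) = 18.67/EI
  δ_0 = 655.1/EI
Flexibility coefficient — unit upward force at B: δ_{BB} = L³/(3EI) = 9/EI.
The prop prevents deflection at B: R_B = δ_0/δ_{BB} = 655.1/9 = 72.79 kN.
Vertical equilibrium: R_A = ΣP − R_B = 241.8 − 72.79 = 169 kN.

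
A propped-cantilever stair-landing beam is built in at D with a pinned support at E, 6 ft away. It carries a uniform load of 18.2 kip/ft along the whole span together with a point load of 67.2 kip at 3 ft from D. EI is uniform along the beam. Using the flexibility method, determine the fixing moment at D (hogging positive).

M_D = 157.5 kip·ft

Release the roller at E. Primary structure: cantilever fixed at D.
Downward deflection at the released point E due to the loads:
  UDL 18.2: wL⁴/(8EI) = 2948/EI
  point load 67.2 at a = 3: Pa²(3L − a)/(6EI) = 1512/EI
  δ_0 = 4460/EI
Flexibility coefficient — unit upward force at E: δ_{EE} = L³/(3EI) = 72/EI.
The prop prevents deflection at E: R_E = δ_0/δ_{EE} = 4460/72 = 61.95 kip.
Moment equilibrium about D: M_D = Σ(load moments about D) − R_E·L = 529.2 − 61.95×6 = 157.5 kip·ft.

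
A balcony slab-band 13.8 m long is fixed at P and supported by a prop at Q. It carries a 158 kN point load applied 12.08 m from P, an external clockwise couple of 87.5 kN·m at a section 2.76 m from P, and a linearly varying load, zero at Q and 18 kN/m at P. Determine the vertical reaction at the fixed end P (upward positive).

Remove the prop at Q; the released (primary) structure is a cantilever built in at P.
Deflection at Q on the released cantilever, summing each load's contribution:
  point load 158 at a = 12.08: Pa²(3L − a)/(6EI) = 112669/EI
  clockwise couple 87.5 at a = 2.76: M₀a(2L − a)/(2EI) = 2999/EI
  triangular load, peak 18 at the fixed end: w₀L⁴/(30EI) = 21760/EI
  δ_0 = 137429/EI
Tip deflection under a unit load at Q: L³/(3EI) = 876/EI.
The prop prevents deflection at Q: R_Q = δ_0/δ_{QQ} = 137429/876 = 156.9 kN.
Vertical equilibrium: R_P = ΣP − R_Q = 282.2 − 156.9 = 125.3 kN.

R_P = 125.3 kN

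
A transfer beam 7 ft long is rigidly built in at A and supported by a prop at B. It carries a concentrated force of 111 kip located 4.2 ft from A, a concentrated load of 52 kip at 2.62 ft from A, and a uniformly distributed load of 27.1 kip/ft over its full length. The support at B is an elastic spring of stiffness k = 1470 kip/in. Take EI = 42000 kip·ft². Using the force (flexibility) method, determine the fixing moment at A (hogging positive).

M_A = 384.2 kip·ft

Take the reaction at B as the redundant and release it; the primary structure is a cantilever fixed at A.
Primary-structure tip deflection at B by superposition:
  point load 111 at a = 4.2: Pa²(3L − a)/(6EI) = 5483/EI
  point load 52 at a = 2.62: Pa²(3L − a)/(6EI) = 1093/EI
  UDL 27.1: wL⁴/(8EI) = 8133/EI
  δ_0 = 14709/EI
Flexibility coefficient — unit upward force at B: δ_{BB} = L³/(3EI) = 114.3/EI.
With EI = 42000 kip·ft²: δ_0 = 0.35022 ft and δ_{BB} = 0.002722 ft/kip.
Compatibility — the spring shortens by R_B/k under the reaction it provides: δ_0 − R_B·δ_{BB} = R_B/k. With 1/k = 1/(1470×12) ft/kip = 0.000057 ft/kip, R_B = δ_0 / (δ_{BB} + 1/k) = 0.35022 / (0.002722 + 0.000057) = 126 kip.
Moment equilibrium about A: M_A = Σ(load moments about A) − R_B·L = 1266 − 126×7 = 384.2 kip·ft.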